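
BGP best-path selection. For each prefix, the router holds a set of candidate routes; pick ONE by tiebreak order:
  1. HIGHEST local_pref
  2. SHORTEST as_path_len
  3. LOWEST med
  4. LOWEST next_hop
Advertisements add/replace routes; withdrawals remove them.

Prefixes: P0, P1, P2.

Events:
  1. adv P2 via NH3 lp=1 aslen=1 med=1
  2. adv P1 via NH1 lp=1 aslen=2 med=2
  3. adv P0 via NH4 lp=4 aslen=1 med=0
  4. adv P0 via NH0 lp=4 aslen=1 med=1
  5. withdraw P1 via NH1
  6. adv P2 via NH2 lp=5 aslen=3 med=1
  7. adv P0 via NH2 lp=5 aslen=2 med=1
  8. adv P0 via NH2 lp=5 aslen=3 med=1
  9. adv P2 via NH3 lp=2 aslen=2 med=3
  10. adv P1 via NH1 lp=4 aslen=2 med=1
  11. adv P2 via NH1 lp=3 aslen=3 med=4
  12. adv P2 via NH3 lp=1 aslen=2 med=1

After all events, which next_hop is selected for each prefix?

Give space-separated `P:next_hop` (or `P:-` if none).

Answer: P0:NH2 P1:NH1 P2:NH2

Derivation:
Op 1: best P0=- P1=- P2=NH3
Op 2: best P0=- P1=NH1 P2=NH3
Op 3: best P0=NH4 P1=NH1 P2=NH3
Op 4: best P0=NH4 P1=NH1 P2=NH3
Op 5: best P0=NH4 P1=- P2=NH3
Op 6: best P0=NH4 P1=- P2=NH2
Op 7: best P0=NH2 P1=- P2=NH2
Op 8: best P0=NH2 P1=- P2=NH2
Op 9: best P0=NH2 P1=- P2=NH2
Op 10: best P0=NH2 P1=NH1 P2=NH2
Op 11: best P0=NH2 P1=NH1 P2=NH2
Op 12: best P0=NH2 P1=NH1 P2=NH2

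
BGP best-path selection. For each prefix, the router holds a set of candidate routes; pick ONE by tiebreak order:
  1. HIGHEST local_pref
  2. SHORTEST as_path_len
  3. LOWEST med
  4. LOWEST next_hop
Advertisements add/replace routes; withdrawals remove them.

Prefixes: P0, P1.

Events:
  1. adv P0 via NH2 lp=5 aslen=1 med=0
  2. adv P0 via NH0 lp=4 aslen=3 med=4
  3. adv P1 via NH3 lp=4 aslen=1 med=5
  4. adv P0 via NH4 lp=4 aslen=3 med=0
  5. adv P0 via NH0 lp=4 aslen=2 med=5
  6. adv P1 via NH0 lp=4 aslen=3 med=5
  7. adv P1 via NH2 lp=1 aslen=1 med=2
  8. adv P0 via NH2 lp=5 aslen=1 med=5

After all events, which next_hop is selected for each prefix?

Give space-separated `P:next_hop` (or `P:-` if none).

Op 1: best P0=NH2 P1=-
Op 2: best P0=NH2 P1=-
Op 3: best P0=NH2 P1=NH3
Op 4: best P0=NH2 P1=NH3
Op 5: best P0=NH2 P1=NH3
Op 6: best P0=NH2 P1=NH3
Op 7: best P0=NH2 P1=NH3
Op 8: best P0=NH2 P1=NH3

Answer: P0:NH2 P1:NH3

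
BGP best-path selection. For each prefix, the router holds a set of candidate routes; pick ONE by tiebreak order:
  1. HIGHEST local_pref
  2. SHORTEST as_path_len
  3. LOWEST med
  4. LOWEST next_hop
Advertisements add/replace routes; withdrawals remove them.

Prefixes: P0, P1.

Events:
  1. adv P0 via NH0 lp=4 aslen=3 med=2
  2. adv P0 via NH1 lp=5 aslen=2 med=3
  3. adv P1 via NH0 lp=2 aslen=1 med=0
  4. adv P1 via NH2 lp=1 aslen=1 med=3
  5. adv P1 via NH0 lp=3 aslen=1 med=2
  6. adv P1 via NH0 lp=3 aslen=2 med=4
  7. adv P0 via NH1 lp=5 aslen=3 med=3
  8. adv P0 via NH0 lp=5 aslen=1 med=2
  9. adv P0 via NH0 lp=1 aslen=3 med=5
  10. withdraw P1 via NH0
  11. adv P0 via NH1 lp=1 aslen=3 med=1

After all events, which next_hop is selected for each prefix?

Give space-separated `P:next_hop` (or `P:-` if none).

Op 1: best P0=NH0 P1=-
Op 2: best P0=NH1 P1=-
Op 3: best P0=NH1 P1=NH0
Op 4: best P0=NH1 P1=NH0
Op 5: best P0=NH1 P1=NH0
Op 6: best P0=NH1 P1=NH0
Op 7: best P0=NH1 P1=NH0
Op 8: best P0=NH0 P1=NH0
Op 9: best P0=NH1 P1=NH0
Op 10: best P0=NH1 P1=NH2
Op 11: best P0=NH1 P1=NH2

Answer: P0:NH1 P1:NH2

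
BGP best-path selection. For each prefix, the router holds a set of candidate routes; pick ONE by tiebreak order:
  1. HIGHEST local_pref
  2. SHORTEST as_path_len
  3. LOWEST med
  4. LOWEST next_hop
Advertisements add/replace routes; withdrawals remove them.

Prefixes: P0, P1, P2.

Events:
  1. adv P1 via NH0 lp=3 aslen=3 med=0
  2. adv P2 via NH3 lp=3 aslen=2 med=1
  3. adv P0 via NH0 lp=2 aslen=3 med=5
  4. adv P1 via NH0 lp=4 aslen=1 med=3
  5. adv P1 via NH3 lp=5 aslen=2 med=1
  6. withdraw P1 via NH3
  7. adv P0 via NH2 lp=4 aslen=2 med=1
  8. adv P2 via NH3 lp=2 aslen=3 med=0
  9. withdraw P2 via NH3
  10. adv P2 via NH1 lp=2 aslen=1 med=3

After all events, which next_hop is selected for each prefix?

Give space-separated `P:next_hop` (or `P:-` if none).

Answer: P0:NH2 P1:NH0 P2:NH1

Derivation:
Op 1: best P0=- P1=NH0 P2=-
Op 2: best P0=- P1=NH0 P2=NH3
Op 3: best P0=NH0 P1=NH0 P2=NH3
Op 4: best P0=NH0 P1=NH0 P2=NH3
Op 5: best P0=NH0 P1=NH3 P2=NH3
Op 6: best P0=NH0 P1=NH0 P2=NH3
Op 7: best P0=NH2 P1=NH0 P2=NH3
Op 8: best P0=NH2 P1=NH0 P2=NH3
Op 9: best P0=NH2 P1=NH0 P2=-
Op 10: best P0=NH2 P1=NH0 P2=NH1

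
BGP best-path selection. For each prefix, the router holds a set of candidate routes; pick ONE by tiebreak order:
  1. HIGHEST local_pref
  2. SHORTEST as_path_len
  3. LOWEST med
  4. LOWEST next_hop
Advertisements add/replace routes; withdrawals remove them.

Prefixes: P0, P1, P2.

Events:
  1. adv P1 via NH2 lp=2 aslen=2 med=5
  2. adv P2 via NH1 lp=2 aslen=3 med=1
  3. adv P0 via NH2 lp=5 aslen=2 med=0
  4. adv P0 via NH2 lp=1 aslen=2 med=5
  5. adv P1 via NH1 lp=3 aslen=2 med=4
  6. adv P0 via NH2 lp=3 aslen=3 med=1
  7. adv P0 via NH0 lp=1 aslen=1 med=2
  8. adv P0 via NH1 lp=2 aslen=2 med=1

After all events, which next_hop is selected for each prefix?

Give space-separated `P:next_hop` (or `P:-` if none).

Op 1: best P0=- P1=NH2 P2=-
Op 2: best P0=- P1=NH2 P2=NH1
Op 3: best P0=NH2 P1=NH2 P2=NH1
Op 4: best P0=NH2 P1=NH2 P2=NH1
Op 5: best P0=NH2 P1=NH1 P2=NH1
Op 6: best P0=NH2 P1=NH1 P2=NH1
Op 7: best P0=NH2 P1=NH1 P2=NH1
Op 8: best P0=NH2 P1=NH1 P2=NH1

Answer: P0:NH2 P1:NH1 P2:NH1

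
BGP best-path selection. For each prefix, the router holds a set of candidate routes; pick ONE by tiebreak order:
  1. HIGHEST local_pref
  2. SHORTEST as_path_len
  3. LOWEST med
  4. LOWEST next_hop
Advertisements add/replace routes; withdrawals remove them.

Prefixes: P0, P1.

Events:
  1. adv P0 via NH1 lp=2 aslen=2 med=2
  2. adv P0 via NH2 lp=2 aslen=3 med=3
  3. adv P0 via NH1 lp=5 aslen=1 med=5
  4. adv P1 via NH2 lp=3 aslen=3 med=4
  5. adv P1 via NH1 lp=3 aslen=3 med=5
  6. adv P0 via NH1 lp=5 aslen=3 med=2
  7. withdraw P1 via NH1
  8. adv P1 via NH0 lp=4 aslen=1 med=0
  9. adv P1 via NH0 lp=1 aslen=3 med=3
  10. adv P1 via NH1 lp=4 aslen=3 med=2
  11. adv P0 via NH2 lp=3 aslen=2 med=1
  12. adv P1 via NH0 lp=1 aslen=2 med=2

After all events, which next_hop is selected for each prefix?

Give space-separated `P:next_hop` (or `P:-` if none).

Answer: P0:NH1 P1:NH1

Derivation:
Op 1: best P0=NH1 P1=-
Op 2: best P0=NH1 P1=-
Op 3: best P0=NH1 P1=-
Op 4: best P0=NH1 P1=NH2
Op 5: best P0=NH1 P1=NH2
Op 6: best P0=NH1 P1=NH2
Op 7: best P0=NH1 P1=NH2
Op 8: best P0=NH1 P1=NH0
Op 9: best P0=NH1 P1=NH2
Op 10: best P0=NH1 P1=NH1
Op 11: best P0=NH1 P1=NH1
Op 12: best P0=NH1 P1=NH1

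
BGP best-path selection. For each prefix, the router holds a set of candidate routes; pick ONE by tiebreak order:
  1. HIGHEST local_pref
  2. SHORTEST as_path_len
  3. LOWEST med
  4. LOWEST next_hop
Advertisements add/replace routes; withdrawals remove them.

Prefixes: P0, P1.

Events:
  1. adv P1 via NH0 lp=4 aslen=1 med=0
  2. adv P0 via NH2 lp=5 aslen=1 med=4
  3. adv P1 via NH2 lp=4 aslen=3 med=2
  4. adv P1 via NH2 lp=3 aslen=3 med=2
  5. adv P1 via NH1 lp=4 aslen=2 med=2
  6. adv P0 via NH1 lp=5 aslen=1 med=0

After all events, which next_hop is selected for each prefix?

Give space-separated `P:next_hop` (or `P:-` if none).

Op 1: best P0=- P1=NH0
Op 2: best P0=NH2 P1=NH0
Op 3: best P0=NH2 P1=NH0
Op 4: best P0=NH2 P1=NH0
Op 5: best P0=NH2 P1=NH0
Op 6: best P0=NH1 P1=NH0

Answer: P0:NH1 P1:NH0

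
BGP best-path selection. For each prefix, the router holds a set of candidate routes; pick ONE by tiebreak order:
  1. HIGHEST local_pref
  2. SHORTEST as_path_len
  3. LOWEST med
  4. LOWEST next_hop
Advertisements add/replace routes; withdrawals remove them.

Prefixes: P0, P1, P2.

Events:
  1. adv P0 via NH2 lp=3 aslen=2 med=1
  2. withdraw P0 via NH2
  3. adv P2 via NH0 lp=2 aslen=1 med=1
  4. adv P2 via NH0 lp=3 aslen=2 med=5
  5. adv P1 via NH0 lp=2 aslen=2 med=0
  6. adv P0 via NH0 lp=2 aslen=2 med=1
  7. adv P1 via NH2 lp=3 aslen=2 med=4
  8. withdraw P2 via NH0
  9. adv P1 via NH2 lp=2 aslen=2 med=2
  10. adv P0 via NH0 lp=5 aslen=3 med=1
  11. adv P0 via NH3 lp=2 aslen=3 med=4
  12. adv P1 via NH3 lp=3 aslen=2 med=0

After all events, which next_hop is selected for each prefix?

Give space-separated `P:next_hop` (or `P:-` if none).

Op 1: best P0=NH2 P1=- P2=-
Op 2: best P0=- P1=- P2=-
Op 3: best P0=- P1=- P2=NH0
Op 4: best P0=- P1=- P2=NH0
Op 5: best P0=- P1=NH0 P2=NH0
Op 6: best P0=NH0 P1=NH0 P2=NH0
Op 7: best P0=NH0 P1=NH2 P2=NH0
Op 8: best P0=NH0 P1=NH2 P2=-
Op 9: best P0=NH0 P1=NH0 P2=-
Op 10: best P0=NH0 P1=NH0 P2=-
Op 11: best P0=NH0 P1=NH0 P2=-
Op 12: best P0=NH0 P1=NH3 P2=-

Answer: P0:NH0 P1:NH3 P2:-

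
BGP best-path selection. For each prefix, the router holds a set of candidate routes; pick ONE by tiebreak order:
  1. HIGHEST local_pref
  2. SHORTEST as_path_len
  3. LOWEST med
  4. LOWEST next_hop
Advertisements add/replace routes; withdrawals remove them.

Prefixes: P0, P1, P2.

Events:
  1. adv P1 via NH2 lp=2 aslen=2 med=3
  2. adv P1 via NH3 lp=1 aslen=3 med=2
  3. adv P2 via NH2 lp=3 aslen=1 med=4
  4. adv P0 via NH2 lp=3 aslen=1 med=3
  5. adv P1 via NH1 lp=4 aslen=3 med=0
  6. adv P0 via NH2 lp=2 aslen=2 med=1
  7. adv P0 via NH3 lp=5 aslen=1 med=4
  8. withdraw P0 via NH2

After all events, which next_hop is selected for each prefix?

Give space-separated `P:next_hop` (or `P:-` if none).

Answer: P0:NH3 P1:NH1 P2:NH2

Derivation:
Op 1: best P0=- P1=NH2 P2=-
Op 2: best P0=- P1=NH2 P2=-
Op 3: best P0=- P1=NH2 P2=NH2
Op 4: best P0=NH2 P1=NH2 P2=NH2
Op 5: best P0=NH2 P1=NH1 P2=NH2
Op 6: best P0=NH2 P1=NH1 P2=NH2
Op 7: best P0=NH3 P1=NH1 P2=NH2
Op 8: best P0=NH3 P1=NH1 P2=NH2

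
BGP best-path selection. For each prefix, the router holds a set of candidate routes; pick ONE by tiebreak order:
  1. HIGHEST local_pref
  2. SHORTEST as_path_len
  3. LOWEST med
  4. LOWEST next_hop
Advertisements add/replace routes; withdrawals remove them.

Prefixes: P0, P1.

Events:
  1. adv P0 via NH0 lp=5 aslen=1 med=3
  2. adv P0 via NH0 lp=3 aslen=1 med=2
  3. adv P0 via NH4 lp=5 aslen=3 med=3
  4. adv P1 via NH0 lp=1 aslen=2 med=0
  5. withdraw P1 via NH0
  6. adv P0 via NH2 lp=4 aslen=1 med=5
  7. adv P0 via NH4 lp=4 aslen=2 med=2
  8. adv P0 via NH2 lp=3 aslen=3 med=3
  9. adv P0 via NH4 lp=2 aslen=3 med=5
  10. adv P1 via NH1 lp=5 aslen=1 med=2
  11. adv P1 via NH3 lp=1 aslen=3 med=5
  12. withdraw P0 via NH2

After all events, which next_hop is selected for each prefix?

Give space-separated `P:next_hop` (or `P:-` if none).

Op 1: best P0=NH0 P1=-
Op 2: best P0=NH0 P1=-
Op 3: best P0=NH4 P1=-
Op 4: best P0=NH4 P1=NH0
Op 5: best P0=NH4 P1=-
Op 6: best P0=NH4 P1=-
Op 7: best P0=NH2 P1=-
Op 8: best P0=NH4 P1=-
Op 9: best P0=NH0 P1=-
Op 10: best P0=NH0 P1=NH1
Op 11: best P0=NH0 P1=NH1
Op 12: best P0=NH0 P1=NH1

Answer: P0:NH0 P1:NH1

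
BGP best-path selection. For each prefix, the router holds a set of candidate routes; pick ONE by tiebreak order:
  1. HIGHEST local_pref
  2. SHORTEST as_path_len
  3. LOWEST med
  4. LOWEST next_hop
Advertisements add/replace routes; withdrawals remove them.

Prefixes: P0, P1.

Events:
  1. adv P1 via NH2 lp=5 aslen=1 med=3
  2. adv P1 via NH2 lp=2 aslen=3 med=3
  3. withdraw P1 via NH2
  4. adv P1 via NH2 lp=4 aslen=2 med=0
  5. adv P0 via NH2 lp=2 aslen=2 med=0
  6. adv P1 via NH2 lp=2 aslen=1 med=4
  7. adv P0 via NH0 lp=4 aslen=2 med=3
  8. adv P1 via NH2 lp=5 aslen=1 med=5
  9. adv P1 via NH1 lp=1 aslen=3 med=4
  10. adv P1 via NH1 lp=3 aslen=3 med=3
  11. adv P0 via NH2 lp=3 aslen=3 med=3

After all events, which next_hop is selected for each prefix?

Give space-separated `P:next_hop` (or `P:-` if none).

Op 1: best P0=- P1=NH2
Op 2: best P0=- P1=NH2
Op 3: best P0=- P1=-
Op 4: best P0=- P1=NH2
Op 5: best P0=NH2 P1=NH2
Op 6: best P0=NH2 P1=NH2
Op 7: best P0=NH0 P1=NH2
Op 8: best P0=NH0 P1=NH2
Op 9: best P0=NH0 P1=NH2
Op 10: best P0=NH0 P1=NH2
Op 11: best P0=NH0 P1=NH2

Answer: P0:NH0 P1:NH2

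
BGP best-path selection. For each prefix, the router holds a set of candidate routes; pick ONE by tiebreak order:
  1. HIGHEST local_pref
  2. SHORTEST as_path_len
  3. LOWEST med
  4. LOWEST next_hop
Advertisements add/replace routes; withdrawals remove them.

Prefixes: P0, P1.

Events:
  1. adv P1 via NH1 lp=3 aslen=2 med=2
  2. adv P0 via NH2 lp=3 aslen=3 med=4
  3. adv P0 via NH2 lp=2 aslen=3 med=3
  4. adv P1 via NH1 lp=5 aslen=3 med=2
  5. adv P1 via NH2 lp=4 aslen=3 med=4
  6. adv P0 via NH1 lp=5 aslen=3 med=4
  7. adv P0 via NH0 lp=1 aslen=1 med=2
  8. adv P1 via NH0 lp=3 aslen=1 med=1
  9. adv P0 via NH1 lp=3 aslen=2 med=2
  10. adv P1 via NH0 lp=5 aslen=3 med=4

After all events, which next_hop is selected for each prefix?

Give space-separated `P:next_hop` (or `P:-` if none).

Answer: P0:NH1 P1:NH1

Derivation:
Op 1: best P0=- P1=NH1
Op 2: best P0=NH2 P1=NH1
Op 3: best P0=NH2 P1=NH1
Op 4: best P0=NH2 P1=NH1
Op 5: best P0=NH2 P1=NH1
Op 6: best P0=NH1 P1=NH1
Op 7: best P0=NH1 P1=NH1
Op 8: best P0=NH1 P1=NH1
Op 9: best P0=NH1 P1=NH1
Op 10: best P0=NH1 P1=NH1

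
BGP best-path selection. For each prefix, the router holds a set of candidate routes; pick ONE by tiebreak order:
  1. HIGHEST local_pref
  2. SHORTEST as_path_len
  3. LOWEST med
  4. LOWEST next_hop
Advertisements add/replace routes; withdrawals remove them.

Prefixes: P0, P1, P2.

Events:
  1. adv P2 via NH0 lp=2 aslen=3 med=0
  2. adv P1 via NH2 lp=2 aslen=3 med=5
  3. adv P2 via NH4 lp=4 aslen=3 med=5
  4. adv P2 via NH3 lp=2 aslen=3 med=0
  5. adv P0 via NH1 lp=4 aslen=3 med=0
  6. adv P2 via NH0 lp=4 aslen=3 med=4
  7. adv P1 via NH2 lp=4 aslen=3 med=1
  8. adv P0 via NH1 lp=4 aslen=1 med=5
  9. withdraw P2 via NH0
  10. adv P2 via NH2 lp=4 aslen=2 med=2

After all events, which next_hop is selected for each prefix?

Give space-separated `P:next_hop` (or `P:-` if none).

Op 1: best P0=- P1=- P2=NH0
Op 2: best P0=- P1=NH2 P2=NH0
Op 3: best P0=- P1=NH2 P2=NH4
Op 4: best P0=- P1=NH2 P2=NH4
Op 5: best P0=NH1 P1=NH2 P2=NH4
Op 6: best P0=NH1 P1=NH2 P2=NH0
Op 7: best P0=NH1 P1=NH2 P2=NH0
Op 8: best P0=NH1 P1=NH2 P2=NH0
Op 9: best P0=NH1 P1=NH2 P2=NH4
Op 10: best P0=NH1 P1=NH2 P2=NH2

Answer: P0:NH1 P1:NH2 P2:NH2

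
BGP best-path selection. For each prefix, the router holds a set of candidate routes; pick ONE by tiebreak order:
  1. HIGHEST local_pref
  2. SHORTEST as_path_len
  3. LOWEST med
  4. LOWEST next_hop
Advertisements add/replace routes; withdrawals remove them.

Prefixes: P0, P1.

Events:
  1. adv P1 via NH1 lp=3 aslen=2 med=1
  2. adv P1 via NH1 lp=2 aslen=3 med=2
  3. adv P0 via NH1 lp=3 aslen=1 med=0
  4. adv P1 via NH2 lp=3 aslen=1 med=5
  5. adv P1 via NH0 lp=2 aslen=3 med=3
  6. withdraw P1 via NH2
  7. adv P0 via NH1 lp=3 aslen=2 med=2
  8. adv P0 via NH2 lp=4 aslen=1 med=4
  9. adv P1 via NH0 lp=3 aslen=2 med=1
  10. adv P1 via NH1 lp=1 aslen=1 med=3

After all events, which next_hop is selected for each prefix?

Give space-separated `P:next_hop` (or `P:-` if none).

Op 1: best P0=- P1=NH1
Op 2: best P0=- P1=NH1
Op 3: best P0=NH1 P1=NH1
Op 4: best P0=NH1 P1=NH2
Op 5: best P0=NH1 P1=NH2
Op 6: best P0=NH1 P1=NH1
Op 7: best P0=NH1 P1=NH1
Op 8: best P0=NH2 P1=NH1
Op 9: best P0=NH2 P1=NH0
Op 10: best P0=NH2 P1=NH0

Answer: P0:NH2 P1:NH0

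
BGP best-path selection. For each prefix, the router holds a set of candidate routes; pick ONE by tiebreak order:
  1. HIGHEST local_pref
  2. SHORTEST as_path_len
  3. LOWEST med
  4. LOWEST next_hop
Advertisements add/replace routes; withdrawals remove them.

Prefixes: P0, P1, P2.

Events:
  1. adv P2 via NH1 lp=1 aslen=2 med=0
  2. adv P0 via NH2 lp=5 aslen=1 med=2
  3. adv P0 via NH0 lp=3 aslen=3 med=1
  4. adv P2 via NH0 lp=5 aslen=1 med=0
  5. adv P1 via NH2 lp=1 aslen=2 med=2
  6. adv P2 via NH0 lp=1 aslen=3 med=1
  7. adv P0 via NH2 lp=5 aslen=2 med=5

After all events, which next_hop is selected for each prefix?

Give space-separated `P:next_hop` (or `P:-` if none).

Answer: P0:NH2 P1:NH2 P2:NH1

Derivation:
Op 1: best P0=- P1=- P2=NH1
Op 2: best P0=NH2 P1=- P2=NH1
Op 3: best P0=NH2 P1=- P2=NH1
Op 4: best P0=NH2 P1=- P2=NH0
Op 5: best P0=NH2 P1=NH2 P2=NH0
Op 6: best P0=NH2 P1=NH2 P2=NH1
Op 7: best P0=NH2 P1=NH2 P2=NH1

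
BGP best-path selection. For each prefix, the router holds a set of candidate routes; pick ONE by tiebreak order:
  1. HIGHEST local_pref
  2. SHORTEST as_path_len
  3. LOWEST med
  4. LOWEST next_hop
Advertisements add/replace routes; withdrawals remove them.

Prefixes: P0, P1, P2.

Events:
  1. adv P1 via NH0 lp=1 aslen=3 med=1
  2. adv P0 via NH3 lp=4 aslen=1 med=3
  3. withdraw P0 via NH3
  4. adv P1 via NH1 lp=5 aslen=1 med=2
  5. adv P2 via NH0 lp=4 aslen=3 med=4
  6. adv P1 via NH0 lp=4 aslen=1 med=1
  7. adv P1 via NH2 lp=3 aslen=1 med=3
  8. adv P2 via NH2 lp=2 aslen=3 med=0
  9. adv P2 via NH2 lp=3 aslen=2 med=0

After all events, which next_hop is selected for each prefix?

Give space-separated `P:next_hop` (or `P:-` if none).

Answer: P0:- P1:NH1 P2:NH0

Derivation:
Op 1: best P0=- P1=NH0 P2=-
Op 2: best P0=NH3 P1=NH0 P2=-
Op 3: best P0=- P1=NH0 P2=-
Op 4: best P0=- P1=NH1 P2=-
Op 5: best P0=- P1=NH1 P2=NH0
Op 6: best P0=- P1=NH1 P2=NH0
Op 7: best P0=- P1=NH1 P2=NH0
Op 8: best P0=- P1=NH1 P2=NH0
Op 9: best P0=- P1=NH1 P2=NH0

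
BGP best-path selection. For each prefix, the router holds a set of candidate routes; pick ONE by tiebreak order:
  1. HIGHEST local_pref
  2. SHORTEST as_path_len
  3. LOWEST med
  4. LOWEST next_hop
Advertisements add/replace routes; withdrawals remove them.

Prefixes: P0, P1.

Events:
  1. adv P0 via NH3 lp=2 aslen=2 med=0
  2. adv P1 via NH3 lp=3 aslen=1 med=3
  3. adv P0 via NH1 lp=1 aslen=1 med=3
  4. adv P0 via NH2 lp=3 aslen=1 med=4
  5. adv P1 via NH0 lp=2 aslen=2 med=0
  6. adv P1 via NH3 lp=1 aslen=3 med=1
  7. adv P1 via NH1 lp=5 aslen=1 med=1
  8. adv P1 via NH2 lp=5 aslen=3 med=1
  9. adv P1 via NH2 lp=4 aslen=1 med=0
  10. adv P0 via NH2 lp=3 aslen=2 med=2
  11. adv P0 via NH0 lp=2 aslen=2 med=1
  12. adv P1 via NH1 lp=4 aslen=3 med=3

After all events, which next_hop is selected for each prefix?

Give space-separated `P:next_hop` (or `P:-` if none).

Op 1: best P0=NH3 P1=-
Op 2: best P0=NH3 P1=NH3
Op 3: best P0=NH3 P1=NH3
Op 4: best P0=NH2 P1=NH3
Op 5: best P0=NH2 P1=NH3
Op 6: best P0=NH2 P1=NH0
Op 7: best P0=NH2 P1=NH1
Op 8: best P0=NH2 P1=NH1
Op 9: best P0=NH2 P1=NH1
Op 10: best P0=NH2 P1=NH1
Op 11: best P0=NH2 P1=NH1
Op 12: best P0=NH2 P1=NH2

Answer: P0:NH2 P1:NH2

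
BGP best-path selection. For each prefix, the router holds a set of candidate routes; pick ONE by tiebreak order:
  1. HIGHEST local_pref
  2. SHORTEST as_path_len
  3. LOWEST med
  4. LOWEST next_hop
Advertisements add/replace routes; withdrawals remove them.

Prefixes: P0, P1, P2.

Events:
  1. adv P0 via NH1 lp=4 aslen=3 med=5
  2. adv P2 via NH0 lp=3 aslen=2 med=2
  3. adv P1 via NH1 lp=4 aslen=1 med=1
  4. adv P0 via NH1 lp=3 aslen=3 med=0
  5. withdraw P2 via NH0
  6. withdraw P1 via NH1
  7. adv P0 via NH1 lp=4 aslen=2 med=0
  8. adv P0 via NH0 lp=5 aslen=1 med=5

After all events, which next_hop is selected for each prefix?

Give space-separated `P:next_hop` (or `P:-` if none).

Answer: P0:NH0 P1:- P2:-

Derivation:
Op 1: best P0=NH1 P1=- P2=-
Op 2: best P0=NH1 P1=- P2=NH0
Op 3: best P0=NH1 P1=NH1 P2=NH0
Op 4: best P0=NH1 P1=NH1 P2=NH0
Op 5: best P0=NH1 P1=NH1 P2=-
Op 6: best P0=NH1 P1=- P2=-
Op 7: best P0=NH1 P1=- P2=-
Op 8: best P0=NH0 P1=- P2=-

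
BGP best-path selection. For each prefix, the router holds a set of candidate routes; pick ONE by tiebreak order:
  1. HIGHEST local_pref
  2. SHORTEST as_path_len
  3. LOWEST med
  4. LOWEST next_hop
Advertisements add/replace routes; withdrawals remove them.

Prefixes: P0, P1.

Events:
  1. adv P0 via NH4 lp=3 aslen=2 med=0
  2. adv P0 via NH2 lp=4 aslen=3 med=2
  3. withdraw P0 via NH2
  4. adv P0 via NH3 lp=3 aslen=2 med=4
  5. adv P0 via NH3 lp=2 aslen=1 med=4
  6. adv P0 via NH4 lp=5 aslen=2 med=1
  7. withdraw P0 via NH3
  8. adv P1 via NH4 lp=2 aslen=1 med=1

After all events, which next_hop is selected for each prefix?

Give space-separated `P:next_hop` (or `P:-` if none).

Answer: P0:NH4 P1:NH4

Derivation:
Op 1: best P0=NH4 P1=-
Op 2: best P0=NH2 P1=-
Op 3: best P0=NH4 P1=-
Op 4: best P0=NH4 P1=-
Op 5: best P0=NH4 P1=-
Op 6: best P0=NH4 P1=-
Op 7: best P0=NH4 P1=-
Op 8: best P0=NH4 P1=NH4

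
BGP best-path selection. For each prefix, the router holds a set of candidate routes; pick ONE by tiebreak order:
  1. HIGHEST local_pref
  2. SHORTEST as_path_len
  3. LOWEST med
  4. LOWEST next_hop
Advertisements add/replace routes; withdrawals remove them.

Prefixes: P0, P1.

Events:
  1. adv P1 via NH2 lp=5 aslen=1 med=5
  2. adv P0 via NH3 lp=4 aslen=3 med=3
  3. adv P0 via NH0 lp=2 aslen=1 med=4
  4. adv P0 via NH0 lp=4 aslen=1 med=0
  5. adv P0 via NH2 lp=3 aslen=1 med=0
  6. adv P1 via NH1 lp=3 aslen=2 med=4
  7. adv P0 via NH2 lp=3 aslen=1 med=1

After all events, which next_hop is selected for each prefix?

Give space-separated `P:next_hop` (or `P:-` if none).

Answer: P0:NH0 P1:NH2

Derivation:
Op 1: best P0=- P1=NH2
Op 2: best P0=NH3 P1=NH2
Op 3: best P0=NH3 P1=NH2
Op 4: best P0=NH0 P1=NH2
Op 5: best P0=NH0 P1=NH2
Op 6: best P0=NH0 P1=NH2
Op 7: best P0=NH0 P1=NH2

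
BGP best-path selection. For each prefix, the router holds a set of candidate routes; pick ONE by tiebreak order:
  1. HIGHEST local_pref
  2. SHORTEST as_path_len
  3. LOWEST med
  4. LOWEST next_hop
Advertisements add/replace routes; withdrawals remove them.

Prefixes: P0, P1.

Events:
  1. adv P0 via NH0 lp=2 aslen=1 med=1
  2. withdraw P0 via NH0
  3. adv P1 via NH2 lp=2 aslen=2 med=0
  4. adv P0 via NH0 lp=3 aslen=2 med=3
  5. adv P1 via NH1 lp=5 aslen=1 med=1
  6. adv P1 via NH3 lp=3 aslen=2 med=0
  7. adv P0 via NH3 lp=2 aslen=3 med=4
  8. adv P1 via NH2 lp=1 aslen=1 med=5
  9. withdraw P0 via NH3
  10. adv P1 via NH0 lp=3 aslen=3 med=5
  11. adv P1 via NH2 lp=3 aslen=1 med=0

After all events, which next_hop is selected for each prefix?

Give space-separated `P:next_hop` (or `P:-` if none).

Answer: P0:NH0 P1:NH1

Derivation:
Op 1: best P0=NH0 P1=-
Op 2: best P0=- P1=-
Op 3: best P0=- P1=NH2
Op 4: best P0=NH0 P1=NH2
Op 5: best P0=NH0 P1=NH1
Op 6: best P0=NH0 P1=NH1
Op 7: best P0=NH0 P1=NH1
Op 8: best P0=NH0 P1=NH1
Op 9: best P0=NH0 P1=NH1
Op 10: best P0=NH0 P1=NH1
Op 11: best P0=NH0 P1=NH1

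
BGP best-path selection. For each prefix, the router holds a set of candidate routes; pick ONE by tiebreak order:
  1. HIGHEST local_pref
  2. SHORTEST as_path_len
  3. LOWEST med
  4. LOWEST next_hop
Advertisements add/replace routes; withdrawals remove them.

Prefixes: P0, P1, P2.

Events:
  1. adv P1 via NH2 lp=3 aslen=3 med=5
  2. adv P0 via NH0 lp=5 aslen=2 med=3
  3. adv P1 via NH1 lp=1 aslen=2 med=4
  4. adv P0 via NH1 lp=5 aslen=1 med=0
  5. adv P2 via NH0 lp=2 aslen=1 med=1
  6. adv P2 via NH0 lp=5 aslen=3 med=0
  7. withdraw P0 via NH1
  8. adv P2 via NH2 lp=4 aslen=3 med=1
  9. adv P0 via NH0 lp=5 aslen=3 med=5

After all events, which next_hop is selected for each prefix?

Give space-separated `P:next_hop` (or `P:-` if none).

Answer: P0:NH0 P1:NH2 P2:NH0

Derivation:
Op 1: best P0=- P1=NH2 P2=-
Op 2: best P0=NH0 P1=NH2 P2=-
Op 3: best P0=NH0 P1=NH2 P2=-
Op 4: best P0=NH1 P1=NH2 P2=-
Op 5: best P0=NH1 P1=NH2 P2=NH0
Op 6: best P0=NH1 P1=NH2 P2=NH0
Op 7: best P0=NH0 P1=NH2 P2=NH0
Op 8: best P0=NH0 P1=NH2 P2=NH0
Op 9: best P0=NH0 P1=NH2 P2=NH0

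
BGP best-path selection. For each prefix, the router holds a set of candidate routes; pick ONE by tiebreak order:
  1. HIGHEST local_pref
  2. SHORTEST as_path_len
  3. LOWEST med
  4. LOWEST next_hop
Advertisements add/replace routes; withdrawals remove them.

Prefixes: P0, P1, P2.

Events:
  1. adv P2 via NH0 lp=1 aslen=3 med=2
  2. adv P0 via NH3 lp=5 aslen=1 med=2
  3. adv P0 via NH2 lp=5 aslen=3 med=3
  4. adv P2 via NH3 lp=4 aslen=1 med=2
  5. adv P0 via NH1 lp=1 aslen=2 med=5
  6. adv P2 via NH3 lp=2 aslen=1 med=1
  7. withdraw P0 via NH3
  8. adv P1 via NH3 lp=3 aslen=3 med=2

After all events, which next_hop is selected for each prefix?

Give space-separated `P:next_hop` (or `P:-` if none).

Op 1: best P0=- P1=- P2=NH0
Op 2: best P0=NH3 P1=- P2=NH0
Op 3: best P0=NH3 P1=- P2=NH0
Op 4: best P0=NH3 P1=- P2=NH3
Op 5: best P0=NH3 P1=- P2=NH3
Op 6: best P0=NH3 P1=- P2=NH3
Op 7: best P0=NH2 P1=- P2=NH3
Op 8: best P0=NH2 P1=NH3 P2=NH3

Answer: P0:NH2 P1:NH3 P2:NH3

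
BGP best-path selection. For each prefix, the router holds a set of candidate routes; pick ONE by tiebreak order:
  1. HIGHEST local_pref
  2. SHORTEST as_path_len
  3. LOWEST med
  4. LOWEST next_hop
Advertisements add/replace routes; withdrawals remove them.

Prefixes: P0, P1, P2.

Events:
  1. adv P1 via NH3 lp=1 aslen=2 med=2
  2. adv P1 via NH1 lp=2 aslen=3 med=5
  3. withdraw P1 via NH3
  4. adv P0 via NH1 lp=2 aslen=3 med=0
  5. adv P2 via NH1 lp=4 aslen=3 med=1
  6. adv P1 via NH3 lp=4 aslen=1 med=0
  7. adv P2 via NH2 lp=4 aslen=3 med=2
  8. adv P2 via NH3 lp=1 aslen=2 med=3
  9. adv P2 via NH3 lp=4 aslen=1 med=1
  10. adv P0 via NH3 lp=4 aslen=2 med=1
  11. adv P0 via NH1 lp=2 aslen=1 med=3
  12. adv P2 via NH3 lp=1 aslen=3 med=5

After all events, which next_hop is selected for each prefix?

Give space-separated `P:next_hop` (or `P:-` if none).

Answer: P0:NH3 P1:NH3 P2:NH1

Derivation:
Op 1: best P0=- P1=NH3 P2=-
Op 2: best P0=- P1=NH1 P2=-
Op 3: best P0=- P1=NH1 P2=-
Op 4: best P0=NH1 P1=NH1 P2=-
Op 5: best P0=NH1 P1=NH1 P2=NH1
Op 6: best P0=NH1 P1=NH3 P2=NH1
Op 7: best P0=NH1 P1=NH3 P2=NH1
Op 8: best P0=NH1 P1=NH3 P2=NH1
Op 9: best P0=NH1 P1=NH3 P2=NH3
Op 10: best P0=NH3 P1=NH3 P2=NH3
Op 11: best P0=NH3 P1=NH3 P2=NH3
Op 12: best P0=NH3 P1=NH3 P2=NH1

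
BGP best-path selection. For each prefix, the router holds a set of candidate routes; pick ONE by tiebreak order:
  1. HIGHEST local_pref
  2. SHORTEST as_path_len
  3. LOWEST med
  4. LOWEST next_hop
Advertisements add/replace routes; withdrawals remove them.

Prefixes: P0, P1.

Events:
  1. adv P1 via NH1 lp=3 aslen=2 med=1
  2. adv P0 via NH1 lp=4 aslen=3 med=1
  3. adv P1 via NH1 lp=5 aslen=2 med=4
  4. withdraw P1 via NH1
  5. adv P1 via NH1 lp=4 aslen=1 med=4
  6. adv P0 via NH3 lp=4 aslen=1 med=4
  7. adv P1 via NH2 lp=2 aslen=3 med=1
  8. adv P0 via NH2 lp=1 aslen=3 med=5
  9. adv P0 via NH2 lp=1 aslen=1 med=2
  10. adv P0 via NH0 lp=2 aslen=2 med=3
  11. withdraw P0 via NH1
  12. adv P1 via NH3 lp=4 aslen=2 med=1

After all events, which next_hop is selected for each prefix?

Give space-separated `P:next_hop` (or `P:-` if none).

Op 1: best P0=- P1=NH1
Op 2: best P0=NH1 P1=NH1
Op 3: best P0=NH1 P1=NH1
Op 4: best P0=NH1 P1=-
Op 5: best P0=NH1 P1=NH1
Op 6: best P0=NH3 P1=NH1
Op 7: best P0=NH3 P1=NH1
Op 8: best P0=NH3 P1=NH1
Op 9: best P0=NH3 P1=NH1
Op 10: best P0=NH3 P1=NH1
Op 11: best P0=NH3 P1=NH1
Op 12: best P0=NH3 P1=NH1

Answer: P0:NH3 P1:NH1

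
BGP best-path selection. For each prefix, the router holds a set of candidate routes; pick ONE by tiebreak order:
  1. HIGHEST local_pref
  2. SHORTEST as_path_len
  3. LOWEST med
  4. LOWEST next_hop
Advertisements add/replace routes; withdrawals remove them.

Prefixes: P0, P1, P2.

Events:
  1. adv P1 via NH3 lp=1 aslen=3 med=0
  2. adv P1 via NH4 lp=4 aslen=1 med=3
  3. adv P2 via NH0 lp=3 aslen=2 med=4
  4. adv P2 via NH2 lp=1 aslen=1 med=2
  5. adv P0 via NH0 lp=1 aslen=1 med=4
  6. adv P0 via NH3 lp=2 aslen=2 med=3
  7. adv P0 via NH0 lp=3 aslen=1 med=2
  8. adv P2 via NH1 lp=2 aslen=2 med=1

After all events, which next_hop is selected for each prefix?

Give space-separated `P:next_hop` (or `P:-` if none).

Answer: P0:NH0 P1:NH4 P2:NH0

Derivation:
Op 1: best P0=- P1=NH3 P2=-
Op 2: best P0=- P1=NH4 P2=-
Op 3: best P0=- P1=NH4 P2=NH0
Op 4: best P0=- P1=NH4 P2=NH0
Op 5: best P0=NH0 P1=NH4 P2=NH0
Op 6: best P0=NH3 P1=NH4 P2=NH0
Op 7: best P0=NH0 P1=NH4 P2=NH0
Op 8: best P0=NH0 P1=NH4 P2=NH0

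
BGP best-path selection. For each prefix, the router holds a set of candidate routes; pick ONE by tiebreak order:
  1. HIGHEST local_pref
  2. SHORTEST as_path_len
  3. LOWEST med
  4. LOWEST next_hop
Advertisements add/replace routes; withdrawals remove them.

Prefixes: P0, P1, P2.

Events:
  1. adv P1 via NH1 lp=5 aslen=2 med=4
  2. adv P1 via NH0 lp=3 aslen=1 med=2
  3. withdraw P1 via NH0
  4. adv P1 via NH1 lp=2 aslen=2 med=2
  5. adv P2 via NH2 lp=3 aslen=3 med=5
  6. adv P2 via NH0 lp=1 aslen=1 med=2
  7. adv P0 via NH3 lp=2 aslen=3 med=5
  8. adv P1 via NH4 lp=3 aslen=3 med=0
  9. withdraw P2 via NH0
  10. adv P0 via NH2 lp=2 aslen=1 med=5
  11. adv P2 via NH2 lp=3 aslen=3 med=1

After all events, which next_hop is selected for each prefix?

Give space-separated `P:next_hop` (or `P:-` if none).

Op 1: best P0=- P1=NH1 P2=-
Op 2: best P0=- P1=NH1 P2=-
Op 3: best P0=- P1=NH1 P2=-
Op 4: best P0=- P1=NH1 P2=-
Op 5: best P0=- P1=NH1 P2=NH2
Op 6: best P0=- P1=NH1 P2=NH2
Op 7: best P0=NH3 P1=NH1 P2=NH2
Op 8: best P0=NH3 P1=NH4 P2=NH2
Op 9: best P0=NH3 P1=NH4 P2=NH2
Op 10: best P0=NH2 P1=NH4 P2=NH2
Op 11: best P0=NH2 P1=NH4 P2=NH2

Answer: P0:NH2 P1:NH4 P2:NH2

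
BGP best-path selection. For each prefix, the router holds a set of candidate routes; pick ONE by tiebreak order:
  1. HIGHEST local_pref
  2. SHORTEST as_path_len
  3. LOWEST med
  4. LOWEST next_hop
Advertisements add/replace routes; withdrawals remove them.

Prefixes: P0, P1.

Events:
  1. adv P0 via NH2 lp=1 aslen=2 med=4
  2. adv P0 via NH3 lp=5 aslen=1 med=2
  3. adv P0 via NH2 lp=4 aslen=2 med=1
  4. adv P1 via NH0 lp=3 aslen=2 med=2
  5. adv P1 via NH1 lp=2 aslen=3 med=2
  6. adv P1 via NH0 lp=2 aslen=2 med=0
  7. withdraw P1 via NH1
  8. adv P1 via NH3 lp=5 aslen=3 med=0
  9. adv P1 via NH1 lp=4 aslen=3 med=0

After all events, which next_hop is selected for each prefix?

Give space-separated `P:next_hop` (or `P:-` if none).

Op 1: best P0=NH2 P1=-
Op 2: best P0=NH3 P1=-
Op 3: best P0=NH3 P1=-
Op 4: best P0=NH3 P1=NH0
Op 5: best P0=NH3 P1=NH0
Op 6: best P0=NH3 P1=NH0
Op 7: best P0=NH3 P1=NH0
Op 8: best P0=NH3 P1=NH3
Op 9: best P0=NH3 P1=NH3

Answer: P0:NH3 P1:NH3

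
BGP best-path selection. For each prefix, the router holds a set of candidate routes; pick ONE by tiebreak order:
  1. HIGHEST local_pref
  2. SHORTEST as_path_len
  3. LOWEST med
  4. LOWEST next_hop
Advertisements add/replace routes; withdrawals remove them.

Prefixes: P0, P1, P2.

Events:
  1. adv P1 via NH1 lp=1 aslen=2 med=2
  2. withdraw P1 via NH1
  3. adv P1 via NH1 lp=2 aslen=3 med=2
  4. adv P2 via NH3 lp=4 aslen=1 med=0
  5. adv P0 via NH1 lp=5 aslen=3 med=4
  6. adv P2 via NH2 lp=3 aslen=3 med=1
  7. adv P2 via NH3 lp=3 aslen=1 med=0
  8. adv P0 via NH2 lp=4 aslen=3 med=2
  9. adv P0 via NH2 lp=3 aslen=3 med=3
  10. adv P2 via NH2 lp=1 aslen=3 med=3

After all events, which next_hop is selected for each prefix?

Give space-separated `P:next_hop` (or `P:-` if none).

Answer: P0:NH1 P1:NH1 P2:NH3

Derivation:
Op 1: best P0=- P1=NH1 P2=-
Op 2: best P0=- P1=- P2=-
Op 3: best P0=- P1=NH1 P2=-
Op 4: best P0=- P1=NH1 P2=NH3
Op 5: best P0=NH1 P1=NH1 P2=NH3
Op 6: best P0=NH1 P1=NH1 P2=NH3
Op 7: best P0=NH1 P1=NH1 P2=NH3
Op 8: best P0=NH1 P1=NH1 P2=NH3
Op 9: best P0=NH1 P1=NH1 P2=NH3
Op 10: best P0=NH1 P1=NH1 P2=NH3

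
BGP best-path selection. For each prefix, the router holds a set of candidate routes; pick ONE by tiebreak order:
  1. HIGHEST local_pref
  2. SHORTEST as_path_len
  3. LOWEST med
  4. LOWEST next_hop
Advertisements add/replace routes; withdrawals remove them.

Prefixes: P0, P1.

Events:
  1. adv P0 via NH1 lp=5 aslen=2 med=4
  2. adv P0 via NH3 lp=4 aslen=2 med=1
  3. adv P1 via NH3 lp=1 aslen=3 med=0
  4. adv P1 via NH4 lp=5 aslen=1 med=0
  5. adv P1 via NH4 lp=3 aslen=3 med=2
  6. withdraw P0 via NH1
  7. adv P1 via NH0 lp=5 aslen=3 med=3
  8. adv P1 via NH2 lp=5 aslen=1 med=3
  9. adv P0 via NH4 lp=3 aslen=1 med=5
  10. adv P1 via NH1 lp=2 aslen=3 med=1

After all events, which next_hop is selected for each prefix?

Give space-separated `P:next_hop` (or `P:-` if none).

Answer: P0:NH3 P1:NH2

Derivation:
Op 1: best P0=NH1 P1=-
Op 2: best P0=NH1 P1=-
Op 3: best P0=NH1 P1=NH3
Op 4: best P0=NH1 P1=NH4
Op 5: best P0=NH1 P1=NH4
Op 6: best P0=NH3 P1=NH4
Op 7: best P0=NH3 P1=NH0
Op 8: best P0=NH3 P1=NH2
Op 9: best P0=NH3 P1=NH2
Op 10: best P0=NH3 P1=NH2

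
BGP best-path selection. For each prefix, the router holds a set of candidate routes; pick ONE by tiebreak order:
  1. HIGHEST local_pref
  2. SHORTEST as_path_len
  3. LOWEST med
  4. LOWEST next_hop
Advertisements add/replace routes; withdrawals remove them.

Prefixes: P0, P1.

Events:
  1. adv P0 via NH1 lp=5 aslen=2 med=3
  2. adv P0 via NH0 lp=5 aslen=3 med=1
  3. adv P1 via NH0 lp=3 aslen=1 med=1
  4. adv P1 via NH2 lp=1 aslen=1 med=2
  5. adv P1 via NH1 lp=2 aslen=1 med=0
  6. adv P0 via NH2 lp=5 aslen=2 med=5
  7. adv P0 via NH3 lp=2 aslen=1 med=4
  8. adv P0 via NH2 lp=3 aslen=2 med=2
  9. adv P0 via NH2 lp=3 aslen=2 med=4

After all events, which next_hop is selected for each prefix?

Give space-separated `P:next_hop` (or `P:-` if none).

Answer: P0:NH1 P1:NH0

Derivation:
Op 1: best P0=NH1 P1=-
Op 2: best P0=NH1 P1=-
Op 3: best P0=NH1 P1=NH0
Op 4: best P0=NH1 P1=NH0
Op 5: best P0=NH1 P1=NH0
Op 6: best P0=NH1 P1=NH0
Op 7: best P0=NH1 P1=NH0
Op 8: best P0=NH1 P1=NH0
Op 9: best P0=NH1 P1=NH0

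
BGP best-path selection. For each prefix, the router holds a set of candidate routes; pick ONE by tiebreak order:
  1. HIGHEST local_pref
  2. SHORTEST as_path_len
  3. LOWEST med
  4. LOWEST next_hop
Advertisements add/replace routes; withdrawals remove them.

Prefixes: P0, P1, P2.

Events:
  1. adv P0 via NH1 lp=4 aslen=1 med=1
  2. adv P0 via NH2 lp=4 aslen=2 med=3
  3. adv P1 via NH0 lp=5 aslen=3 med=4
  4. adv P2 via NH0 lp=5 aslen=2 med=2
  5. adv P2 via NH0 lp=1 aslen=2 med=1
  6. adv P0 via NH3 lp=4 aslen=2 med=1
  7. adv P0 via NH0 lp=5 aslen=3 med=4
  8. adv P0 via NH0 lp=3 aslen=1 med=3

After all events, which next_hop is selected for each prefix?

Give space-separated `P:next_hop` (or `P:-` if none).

Op 1: best P0=NH1 P1=- P2=-
Op 2: best P0=NH1 P1=- P2=-
Op 3: best P0=NH1 P1=NH0 P2=-
Op 4: best P0=NH1 P1=NH0 P2=NH0
Op 5: best P0=NH1 P1=NH0 P2=NH0
Op 6: best P0=NH1 P1=NH0 P2=NH0
Op 7: best P0=NH0 P1=NH0 P2=NH0
Op 8: best P0=NH1 P1=NH0 P2=NH0

Answer: P0:NH1 P1:NH0 P2:NH0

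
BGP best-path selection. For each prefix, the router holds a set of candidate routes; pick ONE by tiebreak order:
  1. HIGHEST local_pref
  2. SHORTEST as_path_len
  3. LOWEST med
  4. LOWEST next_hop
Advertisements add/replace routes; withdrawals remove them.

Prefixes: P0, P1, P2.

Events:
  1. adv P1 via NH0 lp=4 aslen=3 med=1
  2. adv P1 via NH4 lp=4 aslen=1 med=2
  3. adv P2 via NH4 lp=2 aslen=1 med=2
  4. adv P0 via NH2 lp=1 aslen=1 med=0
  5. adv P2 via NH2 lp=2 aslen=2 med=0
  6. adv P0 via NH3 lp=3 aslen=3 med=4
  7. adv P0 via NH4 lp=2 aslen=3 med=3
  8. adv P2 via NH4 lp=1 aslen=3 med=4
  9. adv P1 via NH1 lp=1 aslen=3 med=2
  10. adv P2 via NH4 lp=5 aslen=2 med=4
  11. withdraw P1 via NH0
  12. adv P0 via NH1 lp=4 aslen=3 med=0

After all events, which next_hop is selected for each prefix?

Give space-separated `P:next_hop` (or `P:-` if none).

Op 1: best P0=- P1=NH0 P2=-
Op 2: best P0=- P1=NH4 P2=-
Op 3: best P0=- P1=NH4 P2=NH4
Op 4: best P0=NH2 P1=NH4 P2=NH4
Op 5: best P0=NH2 P1=NH4 P2=NH4
Op 6: best P0=NH3 P1=NH4 P2=NH4
Op 7: best P0=NH3 P1=NH4 P2=NH4
Op 8: best P0=NH3 P1=NH4 P2=NH2
Op 9: best P0=NH3 P1=NH4 P2=NH2
Op 10: best P0=NH3 P1=NH4 P2=NH4
Op 11: best P0=NH3 P1=NH4 P2=NH4
Op 12: best P0=NH1 P1=NH4 P2=NH4

Answer: P0:NH1 P1:NH4 P2:NH4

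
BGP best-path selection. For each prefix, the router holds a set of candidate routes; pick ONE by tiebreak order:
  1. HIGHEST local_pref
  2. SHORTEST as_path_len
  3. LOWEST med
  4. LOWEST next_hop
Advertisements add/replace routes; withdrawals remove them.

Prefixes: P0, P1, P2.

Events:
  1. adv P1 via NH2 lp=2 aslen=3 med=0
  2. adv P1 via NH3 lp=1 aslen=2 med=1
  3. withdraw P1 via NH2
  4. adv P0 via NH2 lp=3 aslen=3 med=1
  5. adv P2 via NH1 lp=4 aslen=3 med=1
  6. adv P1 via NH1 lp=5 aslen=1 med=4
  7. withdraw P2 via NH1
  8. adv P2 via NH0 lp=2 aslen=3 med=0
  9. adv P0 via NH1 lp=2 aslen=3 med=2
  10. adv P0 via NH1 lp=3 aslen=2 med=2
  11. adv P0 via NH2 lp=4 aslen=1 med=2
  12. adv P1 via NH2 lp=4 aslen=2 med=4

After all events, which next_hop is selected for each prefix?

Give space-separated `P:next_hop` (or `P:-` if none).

Op 1: best P0=- P1=NH2 P2=-
Op 2: best P0=- P1=NH2 P2=-
Op 3: best P0=- P1=NH3 P2=-
Op 4: best P0=NH2 P1=NH3 P2=-
Op 5: best P0=NH2 P1=NH3 P2=NH1
Op 6: best P0=NH2 P1=NH1 P2=NH1
Op 7: best P0=NH2 P1=NH1 P2=-
Op 8: best P0=NH2 P1=NH1 P2=NH0
Op 9: best P0=NH2 P1=NH1 P2=NH0
Op 10: best P0=NH1 P1=NH1 P2=NH0
Op 11: best P0=NH2 P1=NH1 P2=NH0
Op 12: best P0=NH2 P1=NH1 P2=NH0

Answer: P0:NH2 P1:NH1 P2:NH0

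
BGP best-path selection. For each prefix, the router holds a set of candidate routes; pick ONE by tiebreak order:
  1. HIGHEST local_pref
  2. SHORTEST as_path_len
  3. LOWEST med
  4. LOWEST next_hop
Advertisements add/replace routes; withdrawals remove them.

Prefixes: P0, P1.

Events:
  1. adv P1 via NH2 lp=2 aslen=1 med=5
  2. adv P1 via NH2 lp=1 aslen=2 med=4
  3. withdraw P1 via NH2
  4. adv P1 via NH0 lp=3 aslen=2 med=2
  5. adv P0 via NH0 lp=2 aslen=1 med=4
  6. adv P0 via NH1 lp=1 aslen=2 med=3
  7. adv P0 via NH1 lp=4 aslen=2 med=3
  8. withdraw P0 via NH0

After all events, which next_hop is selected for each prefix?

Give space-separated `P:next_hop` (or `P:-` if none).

Answer: P0:NH1 P1:NH0

Derivation:
Op 1: best P0=- P1=NH2
Op 2: best P0=- P1=NH2
Op 3: best P0=- P1=-
Op 4: best P0=- P1=NH0
Op 5: best P0=NH0 P1=NH0
Op 6: best P0=NH0 P1=NH0
Op 7: best P0=NH1 P1=NH0
Op 8: best P0=NH1 P1=NH0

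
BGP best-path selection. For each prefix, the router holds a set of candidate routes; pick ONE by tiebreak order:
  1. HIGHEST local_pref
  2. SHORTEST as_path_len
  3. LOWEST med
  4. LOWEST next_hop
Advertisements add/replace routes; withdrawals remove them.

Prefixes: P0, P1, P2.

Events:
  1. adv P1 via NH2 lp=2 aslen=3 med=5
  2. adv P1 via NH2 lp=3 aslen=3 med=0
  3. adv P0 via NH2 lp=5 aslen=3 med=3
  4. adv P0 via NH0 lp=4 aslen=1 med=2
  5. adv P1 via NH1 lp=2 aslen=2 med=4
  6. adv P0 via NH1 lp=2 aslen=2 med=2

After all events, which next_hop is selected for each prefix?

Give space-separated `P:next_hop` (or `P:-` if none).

Op 1: best P0=- P1=NH2 P2=-
Op 2: best P0=- P1=NH2 P2=-
Op 3: best P0=NH2 P1=NH2 P2=-
Op 4: best P0=NH2 P1=NH2 P2=-
Op 5: best P0=NH2 P1=NH2 P2=-
Op 6: best P0=NH2 P1=NH2 P2=-

Answer: P0:NH2 P1:NH2 P2:-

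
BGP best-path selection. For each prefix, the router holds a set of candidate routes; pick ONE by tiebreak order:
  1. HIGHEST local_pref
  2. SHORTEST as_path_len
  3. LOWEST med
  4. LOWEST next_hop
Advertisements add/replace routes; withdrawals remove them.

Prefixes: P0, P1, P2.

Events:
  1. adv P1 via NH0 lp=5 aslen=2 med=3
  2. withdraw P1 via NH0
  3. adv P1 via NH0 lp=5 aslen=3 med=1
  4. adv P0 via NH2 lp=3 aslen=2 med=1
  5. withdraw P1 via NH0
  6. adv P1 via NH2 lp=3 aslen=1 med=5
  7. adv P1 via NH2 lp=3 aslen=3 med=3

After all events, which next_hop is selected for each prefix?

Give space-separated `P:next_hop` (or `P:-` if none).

Op 1: best P0=- P1=NH0 P2=-
Op 2: best P0=- P1=- P2=-
Op 3: best P0=- P1=NH0 P2=-
Op 4: best P0=NH2 P1=NH0 P2=-
Op 5: best P0=NH2 P1=- P2=-
Op 6: best P0=NH2 P1=NH2 P2=-
Op 7: best P0=NH2 P1=NH2 P2=-

Answer: P0:NH2 P1:NH2 P2:-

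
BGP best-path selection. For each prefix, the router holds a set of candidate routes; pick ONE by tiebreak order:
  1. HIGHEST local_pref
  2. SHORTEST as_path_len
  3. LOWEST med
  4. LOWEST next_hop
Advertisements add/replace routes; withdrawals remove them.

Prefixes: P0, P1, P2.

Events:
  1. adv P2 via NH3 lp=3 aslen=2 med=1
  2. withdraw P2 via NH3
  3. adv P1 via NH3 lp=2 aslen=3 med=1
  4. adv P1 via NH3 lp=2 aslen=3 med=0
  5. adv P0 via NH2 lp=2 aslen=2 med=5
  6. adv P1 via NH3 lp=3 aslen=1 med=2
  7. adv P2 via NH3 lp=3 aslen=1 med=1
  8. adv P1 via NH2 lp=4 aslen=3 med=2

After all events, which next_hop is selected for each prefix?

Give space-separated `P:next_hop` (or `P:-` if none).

Op 1: best P0=- P1=- P2=NH3
Op 2: best P0=- P1=- P2=-
Op 3: best P0=- P1=NH3 P2=-
Op 4: best P0=- P1=NH3 P2=-
Op 5: best P0=NH2 P1=NH3 P2=-
Op 6: best P0=NH2 P1=NH3 P2=-
Op 7: best P0=NH2 P1=NH3 P2=NH3
Op 8: best P0=NH2 P1=NH2 P2=NH3

Answer: P0:NH2 P1:NH2 P2:NH3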